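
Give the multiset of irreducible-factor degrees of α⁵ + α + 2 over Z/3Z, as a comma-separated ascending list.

1, 1, 3

Write h(α) = α⁵ + α + 2.
Roots in Z/3Z: h(0) = 2; h(1) = 1; h(2) = 0 → root.
Linear factors from roots: (α + 1).
Complete factorization: h(α) = (α + 1)^2·(α³ + α² + 2).
Factor degrees with multiplicity: 1 + 1 + 3 = 5.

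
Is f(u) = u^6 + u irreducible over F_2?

No

Check for roots in F_2: f(0) = 0 → root; f(1) = 0 → root.
f(0) = 0, so (u) divides f(u); f is reducible.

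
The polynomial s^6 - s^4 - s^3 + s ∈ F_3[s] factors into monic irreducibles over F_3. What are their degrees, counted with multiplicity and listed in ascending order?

1, 1, 1, 1, 1, 1

Write g(s) = s^6 - s^4 - s^3 + s.
Roots in F_3: g(0) = 0 → root; g(1) = 0 → root; g(2) = 0 → root.
Linear factors from roots: (s), (s - 1), (s + 1).
Complete factorization: g(s) = (s)·(s + 1)·(s - 1)^4.
Factor degrees with multiplicity: 1 + 1 + 1 + 1 + 1 + 1 = 6.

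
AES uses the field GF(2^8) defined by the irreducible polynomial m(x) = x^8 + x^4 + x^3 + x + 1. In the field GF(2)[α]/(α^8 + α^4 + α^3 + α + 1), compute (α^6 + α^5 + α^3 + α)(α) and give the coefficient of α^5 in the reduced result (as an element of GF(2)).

Multiply in GF(2)[α]: (α^6 + α^5 + α^3 + α)·(α) = α^7 + α^6 + α^4 + α^2.
Reduced: α^7 + α^6 + α^4 + α^2.

0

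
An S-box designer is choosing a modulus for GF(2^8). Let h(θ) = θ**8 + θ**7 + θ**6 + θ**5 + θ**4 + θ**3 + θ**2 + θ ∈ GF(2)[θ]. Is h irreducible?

No

Check for roots in GF(2): h(0) = 0 → root; h(1) = 0 → root.
h(0) = 0, so (θ) divides h(θ); h is reducible.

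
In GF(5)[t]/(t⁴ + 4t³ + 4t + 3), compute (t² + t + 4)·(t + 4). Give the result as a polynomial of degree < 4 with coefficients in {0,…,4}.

t^3 + 3t + 1

Multiply in GF(5)[t]: (t² + t + 4)·(t + 4) = t³ + 3t + 1.
Reduced: t³ + 3t + 1.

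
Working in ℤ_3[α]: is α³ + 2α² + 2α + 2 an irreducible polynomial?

Write P(α) = α³ + 2α² + 2α + 2.
Check for roots in ℤ_3: P(0) = 2; P(1) = 1; P(2) = 1.
No roots. A degree-3 polynomial over a field with no linear factor is irreducible.

Yes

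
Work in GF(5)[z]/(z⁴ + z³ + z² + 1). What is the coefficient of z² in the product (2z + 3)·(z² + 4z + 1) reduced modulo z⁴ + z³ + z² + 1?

1

Multiply in GF(5)[z]: (2z + 3)·(z² + 4z + 1) = 2z³ + z² + 4z + 3.
Reduced: 2z³ + z² + 4z + 3.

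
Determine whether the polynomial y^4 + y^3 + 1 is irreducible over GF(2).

Yes

Write f(y) = y^4 + y^3 + 1.
Check for roots in GF(2): f(0) = 1; f(1) = 1.
No roots, so no linear factors.
Monic irreducibles of degree 2 over GF(2): y^2 + y + 1.
None of them divide f (all give nonzero remainder).
No irreducible factor of degree ≤ 2 exists, so f is irreducible over GF(2).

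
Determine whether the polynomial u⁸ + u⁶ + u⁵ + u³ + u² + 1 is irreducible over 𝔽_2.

No

Write f(u) = u⁸ + u⁶ + u⁵ + u³ + u² + 1.
Check for roots in 𝔽_2: f(0) = 1; f(1) = 0 → root.
f(1) = 0, so (u − 1) divides f(u); f is reducible.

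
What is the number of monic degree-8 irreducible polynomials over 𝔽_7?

720300

The number of monic irreducibles of degree 8 over GF(7) is (1/8)·Σ_{d∣8} μ(8/d) 7^d.
Divisors of 8: 1, 2, 4, 8; μ(8/d) for each: 0, 0, -1, 1.
Σ = − 7^4 + 7^8 = 5762400.
N = 5762400/8 = 720300.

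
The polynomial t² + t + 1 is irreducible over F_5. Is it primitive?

No

Write f(t) = t² + t + 1.
|GF(5^2)^×| = 5^2 − 1 = 24. Prime factorization: 24 = 2^3·3.
f is primitive ⇔ t has order 24 in GF(5)[t]/(f), i.e. t^(24/q) ≠ 1 for each prime q | 24.
t^(12) mod f = 1
t^(8) mod f = 4t + 4.
Since t^(12) = 1, the order of t divides 12 < 24; not primitive.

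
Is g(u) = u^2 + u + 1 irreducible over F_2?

Check for roots in F_2: g(0) = 1; g(1) = 1.
No roots. A degree-2 polynomial over a field with no linear factor is irreducible.

Yes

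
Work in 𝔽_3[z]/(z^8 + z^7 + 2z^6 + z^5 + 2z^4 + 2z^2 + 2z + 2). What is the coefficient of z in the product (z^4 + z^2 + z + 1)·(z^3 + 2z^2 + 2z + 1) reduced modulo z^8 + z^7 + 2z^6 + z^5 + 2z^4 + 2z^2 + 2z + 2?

0

Multiply in 𝔽_3[z]: (z^4 + z^2 + z + 1)·(z^3 + 2z^2 + 2z + 1) = z^7 + 2z^6 + z^4 + 2z^3 + 2z^2 + 1.
Reduced: z^7 + 2z^6 + z^4 + 2z^3 + 2z^2 + 1.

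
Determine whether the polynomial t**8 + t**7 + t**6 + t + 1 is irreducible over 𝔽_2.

Yes

Write g(t) = t**8 + t**7 + t**6 + t + 1.
Check for roots in 𝔽_2: g(0) = 1; g(1) = 1.
No roots, so no linear factors.
Monic irreducibles of degree 2 over GF(2): t**2 + t + 1.
None of them divide g (all give nonzero remainder).
Monic irreducibles of degree 3 over GF(2): t**3 + t + 1, t**3 + t**2 + 1.
None of them divide g (all give nonzero remainder).
Monic irreducibles of degree 4 over GF(2): t**4 + t + 1, t**4 + t**3 + 1, t**4 + t**3 + t**2 + t + 1.
None of them divide g (all give nonzero remainder).
No irreducible factor of degree ≤ 4 exists, so g is irreducible over GF(2).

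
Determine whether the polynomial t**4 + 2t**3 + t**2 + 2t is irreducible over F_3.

Write m(t) = t**4 + 2t**3 + t**2 + 2t.
Check for roots in F_3: m(0) = 0 → root; m(1) = 0 → root; m(2) = 1.
m(0) = 0, so (t) divides m(t); m is reducible.

No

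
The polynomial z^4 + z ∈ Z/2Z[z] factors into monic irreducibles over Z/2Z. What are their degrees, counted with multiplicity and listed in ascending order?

Write g(z) = z^4 + z.
Roots in Z/2Z: g(0) = 0 → root; g(1) = 0 → root.
Linear factors from roots: (z), (z + 1).
Complete factorization: g(z) = (z)·(z + 1)·(z^2 + z + 1).
Factor degrees with multiplicity: 1 + 1 + 2 = 4.

1, 1, 2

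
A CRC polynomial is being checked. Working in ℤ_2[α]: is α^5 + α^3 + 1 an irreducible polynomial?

Write m(α) = α^5 + α^3 + 1.
Check for roots in ℤ_2: m(0) = 1; m(1) = 1.
No roots, so no linear factors.
Monic irreducibles of degree 2 over GF(2): α^2 + α + 1.
None of them divide m (all give nonzero remainder).
No irreducible factor of degree ≤ 2 exists, so m is irreducible over GF(2).

Yes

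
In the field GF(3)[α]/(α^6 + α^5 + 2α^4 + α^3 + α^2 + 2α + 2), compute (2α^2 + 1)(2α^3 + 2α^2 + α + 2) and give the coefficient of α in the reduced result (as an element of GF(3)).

1

Multiply in GF(3)[α]: (2α^2 + 1)·(2α^3 + 2α^2 + α + 2) = α^5 + α^4 + α^3 + α + 2.
Reduced: α^5 + α^4 + α^3 + α + 2.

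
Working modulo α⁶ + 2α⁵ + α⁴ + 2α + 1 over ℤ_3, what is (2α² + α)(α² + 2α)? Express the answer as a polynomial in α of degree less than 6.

2α^4 + 2α^3 + 2α^2

Multiply in ℤ_3[α]: (2α² + α)·(α² + 2α) = 2α⁴ + 2α³ + 2α².
Reduced: 2α⁴ + 2α³ + 2α².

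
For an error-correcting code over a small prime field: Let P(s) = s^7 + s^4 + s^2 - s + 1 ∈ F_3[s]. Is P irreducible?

Check for roots in F_3: P(0) = 1; P(1) = 0 → root; P(2) = 0 → root.
P(1) = 0, so (s − 1) divides P(s); P is reducible.

No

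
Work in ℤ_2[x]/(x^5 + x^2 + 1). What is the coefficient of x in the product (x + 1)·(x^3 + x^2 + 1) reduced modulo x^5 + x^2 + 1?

Multiply in ℤ_2[x]: (x + 1)·(x^3 + x^2 + 1) = x^4 + x^2 + x + 1.
Reduced: x^4 + x^2 + x + 1.

1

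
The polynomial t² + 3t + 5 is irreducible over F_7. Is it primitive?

Yes

Write f(t) = t² + 3t + 5.
|GF(7^2)^×| = 7^2 − 1 = 48. Prime factorization: 48 = 2^4·3.
f is primitive ⇔ t has order 48 in GF(7)[t]/(f), i.e. t^(48/q) ≠ 1 for each prime q | 48.
t^(24) mod f = 6.
t^(16) mod f = 4.
None equal 1, so t has full order 48; f is primitive.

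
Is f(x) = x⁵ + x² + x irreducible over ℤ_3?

Check for roots in ℤ_3: f(0) = 0 → root; f(1) = 0 → root; f(2) = 2.
f(0) = 0, so (x) divides f(x); f is reducible.

No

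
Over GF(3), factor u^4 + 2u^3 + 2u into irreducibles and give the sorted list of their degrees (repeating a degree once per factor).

Write g(u) = u^4 + 2u^3 + 2u.
Roots in GF(3): g(0) = 0 → root; g(1) = 2; g(2) = 0 → root.
Linear factors from roots: (u), (u + 1).
Complete factorization: g(u) = (u)·(u + 1)·(u^2 + u + 2).
Factor degrees with multiplicity: 1 + 1 + 2 = 4.

1, 1, 2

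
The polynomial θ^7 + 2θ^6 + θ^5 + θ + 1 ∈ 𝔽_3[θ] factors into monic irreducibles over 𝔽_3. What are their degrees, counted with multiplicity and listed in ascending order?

Write h(θ) = θ^7 + 2θ^6 + θ^5 + θ + 1.
Roots in 𝔽_3: h(0) = 1; h(1) = 0 → root; h(2) = 0 → root.
Linear factors from roots: (θ + 2), (θ + 1).
Complete factorization: h(θ) = (θ + 1)·(θ + 2)·(θ^2 + θ + 2)·(θ^3 + θ^2 + 2θ + 1).
Factor degrees with multiplicity: 1 + 1 + 2 + 3 = 7.

1, 1, 2, 3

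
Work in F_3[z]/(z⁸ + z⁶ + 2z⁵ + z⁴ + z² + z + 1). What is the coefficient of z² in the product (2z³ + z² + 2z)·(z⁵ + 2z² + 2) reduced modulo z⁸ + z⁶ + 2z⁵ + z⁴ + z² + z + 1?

0

Multiply in F_3[z]: (2z³ + z² + 2z)·(z⁵ + 2z² + 2) = 2z⁸ + z⁷ + 2z⁶ + z⁵ + 2z⁴ + 2z³ + 2z² + z.
Reduce using z⁸ ≡ 2z⁶ + z⁵ + 2z⁴ + 2z² + 2z + 2 (mod z⁸ + z⁶ + 2z⁵ + z⁴ + z² + z + 1).
Reduced: z⁷ + 2z³ + 2z + 1.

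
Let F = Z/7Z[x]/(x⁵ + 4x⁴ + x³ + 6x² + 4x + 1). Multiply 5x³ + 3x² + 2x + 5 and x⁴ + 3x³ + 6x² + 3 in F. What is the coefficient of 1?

Multiply in Z/7Z[x]: (5x³ + 3x² + 2x + 5)·(x⁴ + 3x³ + 6x² + 3) = 5x⁷ + 4x⁶ + 6x⁵ + x⁴ + 4x² + 6x + 1.
Reduce using x⁵ ≡ 3x⁴ + 6x³ + x² + 3x + 6 (mod x⁵ + 4x⁴ + x³ + 6x² + 4x + 1).
Reduced: 4x³ + 2x² + 6.

6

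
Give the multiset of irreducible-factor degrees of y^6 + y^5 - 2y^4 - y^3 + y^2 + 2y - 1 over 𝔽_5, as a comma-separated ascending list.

Write h(y) = y^6 + y^5 - 2y^4 - y^3 + y^2 + 2y - 1.
Roots in 𝔽_5: h(0) = 4; h(1) = 1; h(2) = 3; h(3) = 2; h(4) = 2.
Complete factorization: h(y) = (y^6 + y^5 - 2y^4 - y^3 + y^2 + 2y - 1).
Factor degrees with multiplicity: 6 = 6.

6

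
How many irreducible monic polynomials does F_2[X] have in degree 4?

3

x^(2^4) − x is the product of all monic irreducibles of degree dividing 4; Möbius inversion gives N = (1/4) Σ μ(4/d)·2^d.
Divisors of 4: 1, 2, 4; μ(4/d) for each: 0, -1, 1.
Σ = − 2^2 + 2^4 = 12.
N = 12/4 = 3.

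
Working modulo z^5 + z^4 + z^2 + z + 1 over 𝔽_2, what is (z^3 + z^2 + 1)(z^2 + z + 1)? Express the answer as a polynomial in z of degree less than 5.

z^4 + z^2

Multiply in 𝔽_2[z]: (z^3 + z^2 + 1)·(z^2 + z + 1) = z^5 + z + 1.
Reduce using z^5 ≡ z^4 + z^2 + z + 1 (mod z^5 + z^4 + z^2 + z + 1).
Reduced: z^4 + z^2.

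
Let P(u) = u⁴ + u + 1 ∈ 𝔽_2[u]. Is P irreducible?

Yes

Check for roots in 𝔽_2: P(0) = 1; P(1) = 1.
No roots, so no linear factors.
Monic irreducibles of degree 2 over GF(2): u² + u + 1.
None of them divide P (all give nonzero remainder).
No irreducible factor of degree ≤ 2 exists, so P is irreducible over GF(2).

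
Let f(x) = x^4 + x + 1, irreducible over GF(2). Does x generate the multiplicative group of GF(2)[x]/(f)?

Yes

|GF(2^4)^×| = 2^4 − 1 = 15. Prime factorization: 15 = 3·5.
f is primitive ⇔ x has order 15 in GF(2)[x]/(f), i.e. x^(15/q) ≠ 1 for each prime q | 15.
x^(5) mod f = x^2 + x.
x^(3) mod f = x^3.
None equal 1, so x has full order 15; f is primitive.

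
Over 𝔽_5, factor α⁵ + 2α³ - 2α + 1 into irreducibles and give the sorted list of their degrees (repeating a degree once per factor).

1, 1, 3

Write f(α) = α⁵ + 2α³ - 2α + 1.
Roots in 𝔽_5: f(0) = 1; f(1) = 2; f(2) = 0 → root; f(3) = 2; f(4) = 0 → root.
Linear factors from roots: (α - 2), (α + 1).
Complete factorization: f(α) = (α + 1)·(α - 2)·(α³ + α² + 2).
Factor degrees with multiplicity: 1 + 1 + 3 = 5.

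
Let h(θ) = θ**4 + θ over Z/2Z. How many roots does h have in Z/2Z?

2

Evaluate at each of the 2 elements of Z/2Z:
h(0) = 0 → root; h(1) = 0 → root.
Roots: {0, 1}.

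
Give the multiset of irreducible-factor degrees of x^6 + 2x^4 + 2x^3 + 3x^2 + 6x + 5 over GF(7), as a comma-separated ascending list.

Write h(x) = x^6 + 2x^4 + 2x^3 + 3x^2 + 6x + 5.
Complete factorization: h(x) = (x^6 + 2x^4 + 2x^3 + 3x^2 + 6x + 5).
Factor degrees with multiplicity: 6 = 6.

6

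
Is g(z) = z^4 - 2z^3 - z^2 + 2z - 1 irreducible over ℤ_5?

Yes

Check for roots in ℤ_5: g(0) = 4; g(1) = 4; g(2) = 4; g(3) = 3; g(4) = 4.
No roots, so no linear factors.
Degree-2 irreducible divisors: test the 10 monic irreducibles of degree 2 over GF(5).
None of them divide g (all give nonzero remainder).
No irreducible factor of degree ≤ 2 exists, so g is irreducible over GF(5).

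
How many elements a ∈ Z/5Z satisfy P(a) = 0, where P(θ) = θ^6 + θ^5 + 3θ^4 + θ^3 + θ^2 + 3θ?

Evaluate at each of the 5 elements of Z/5Z:
P(0) = 0 → root; P(1) = 0 → root; P(2) = 2; P(3) = 0 → root; P(4) = 0 → root.
Roots: {0, 1, 3, 4}.

4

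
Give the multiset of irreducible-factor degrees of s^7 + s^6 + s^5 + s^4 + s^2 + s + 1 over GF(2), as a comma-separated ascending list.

7

Write f(s) = s^7 + s^6 + s^5 + s^4 + s^2 + s + 1.
Roots in GF(2): f(0) = 1; f(1) = 1.
Complete factorization: f(s) = (s^7 + s^6 + s^5 + s^4 + s^2 + s + 1).
Factor degrees with multiplicity: 7 = 7.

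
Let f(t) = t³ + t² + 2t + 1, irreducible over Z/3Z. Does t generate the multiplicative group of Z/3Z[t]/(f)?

|GF(3^3)^×| = 3^3 − 1 = 26. Prime factorization: 26 = 2·13.
f is primitive ⇔ t has order 26 in GF(3)[t]/(f), i.e. t^(26/q) ≠ 1 for each prime q | 26.
t^(13) mod f = 2.
t^(2) mod f = t².
None equal 1, so t has full order 26; f is primitive.

Yes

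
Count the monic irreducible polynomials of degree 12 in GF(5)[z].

The number of monic irreducibles of degree 12 over GF(5) is (1/12)·Σ_{d∣12} μ(12/d) 5^d.
Divisors of 12: 1, 2, 3, 4, 6, 12; μ(12/d) for each: 0, 1, 0, -1, -1, 1.
Σ = 5^2 − 5^4 − 5^6 + 5^12 = 244124400.
N = 244124400/12 = 20343700.

20343700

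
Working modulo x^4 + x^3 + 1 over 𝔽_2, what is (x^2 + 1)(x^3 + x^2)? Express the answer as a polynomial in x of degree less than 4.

Multiply in 𝔽_2[x]: (x^2 + 1)·(x^3 + x^2) = x^5 + x^4 + x^3 + x^2.
Reduce using x^4 ≡ x^3 + 1 (mod x^4 + x^3 + 1).
Reduced: x^3 + x^2 + x.

x^3 + x^2 + x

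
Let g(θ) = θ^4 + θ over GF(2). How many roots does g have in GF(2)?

2

Evaluate at each of the 2 elements of GF(2):
g(0) = 0 → root; g(1) = 0 → root.
Roots: {0, 1}.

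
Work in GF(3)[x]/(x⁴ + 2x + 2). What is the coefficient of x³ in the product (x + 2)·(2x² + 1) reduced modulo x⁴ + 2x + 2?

Multiply in GF(3)[x]: (x + 2)·(2x² + 1) = 2x³ + x² + x + 2.
Reduced: 2x³ + x² + x + 2.

2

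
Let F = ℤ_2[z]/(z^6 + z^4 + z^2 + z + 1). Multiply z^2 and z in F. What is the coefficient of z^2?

Multiply in ℤ_2[z]: (z^2)·(z) = z^3.
Reduced: z^3.

0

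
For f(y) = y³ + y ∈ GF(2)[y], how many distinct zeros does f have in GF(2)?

2

Evaluate at each of the 2 elements of GF(2):
f(0) = 0 → root; f(1) = 0 → root.
Roots: {0, 1}.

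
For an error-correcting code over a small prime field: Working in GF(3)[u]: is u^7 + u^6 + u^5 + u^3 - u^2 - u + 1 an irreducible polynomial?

Write P(u) = u^7 + u^6 + u^5 + u^3 - u^2 - u + 1.
Check for roots in GF(3): P(0) = 1; P(1) = 0 → root; P(2) = 2.
P(1) = 0, so (u − 1) divides P(u); P is reducible.

No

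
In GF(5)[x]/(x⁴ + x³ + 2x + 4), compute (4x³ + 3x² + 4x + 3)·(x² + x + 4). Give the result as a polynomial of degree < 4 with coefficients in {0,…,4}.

Multiply in GF(5)[x]: (4x³ + 3x² + 4x + 3)·(x² + x + 4) = 4x⁵ + 2x⁴ + 3x³ + 4x² + 4x + 2.
Reduce using x⁴ ≡ 4x³ + 3x + 1 (mod x⁴ + x³ + 2x + 4).
Reduced: x² + 2x.

x^2 + 2x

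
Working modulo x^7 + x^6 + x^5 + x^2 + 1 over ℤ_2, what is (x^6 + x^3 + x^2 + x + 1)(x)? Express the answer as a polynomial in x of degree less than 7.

x^6 + x^5 + x^4 + x^3 + x + 1

Multiply in ℤ_2[x]: (x^6 + x^3 + x^2 + x + 1)·(x) = x^7 + x^4 + x^3 + x^2 + x.
Reduce using x^7 ≡ x^6 + x^5 + x^2 + 1 (mod x^7 + x^6 + x^5 + x^2 + 1).
Reduced: x^6 + x^5 + x^4 + x^3 + x + 1.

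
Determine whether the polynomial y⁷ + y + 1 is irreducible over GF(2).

Yes

Write f(y) = y⁷ + y + 1.
Check for roots in GF(2): f(0) = 1; f(1) = 1.
No roots, so no linear factors.
Monic irreducibles of degree 2 over GF(2): y² + y + 1.
None of them divide f (all give nonzero remainder).
Monic irreducibles of degree 3 over GF(2): y³ + y + 1, y³ + y² + 1.
None of them divide f (all give nonzero remainder).
No irreducible factor of degree ≤ 3 exists, so f is irreducible over GF(2).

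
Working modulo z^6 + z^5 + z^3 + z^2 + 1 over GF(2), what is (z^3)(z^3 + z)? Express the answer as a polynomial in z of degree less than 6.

z^5 + z^4 + z^3 + z^2 + 1

Multiply in GF(2)[z]: (z^3)·(z^3 + z) = z^6 + z^4.
Reduce using z^6 ≡ z^5 + z^3 + z^2 + 1 (mod z^6 + z^5 + z^3 + z^2 + 1).
Reduced: z^5 + z^4 + z^3 + z^2 + 1.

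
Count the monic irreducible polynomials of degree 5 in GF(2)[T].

The number of monic irreducibles of degree 5 over GF(2) is (1/5)·Σ_{d∣5} μ(5/d) 2^d.
Divisors of 5: 1, 5; μ(5/d) for each: -1, 1.
Σ = − 2^1 + 2^5 = 30.
N = 30/5 = 6.

6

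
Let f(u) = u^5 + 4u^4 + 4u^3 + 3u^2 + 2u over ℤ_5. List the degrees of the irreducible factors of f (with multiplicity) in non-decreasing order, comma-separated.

Roots in ℤ_5: f(0) = 0 → root; f(1) = 4; f(2) = 4; f(3) = 3; f(4) = 0 → root.
Linear factors from roots: (u), (u + 1).
Complete factorization: f(u) = (u)·(u + 1)·(u^3 + 3u^2 + u + 2).
Factor degrees with multiplicity: 1 + 1 + 3 = 5.

1, 1, 3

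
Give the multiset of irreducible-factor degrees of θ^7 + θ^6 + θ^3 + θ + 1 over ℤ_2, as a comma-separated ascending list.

7

Write g(θ) = θ^7 + θ^6 + θ^3 + θ + 1.
Roots in ℤ_2: g(0) = 1; g(1) = 1.
Complete factorization: g(θ) = (θ^7 + θ^6 + θ^3 + θ + 1).
Factor degrees with multiplicity: 7 = 7.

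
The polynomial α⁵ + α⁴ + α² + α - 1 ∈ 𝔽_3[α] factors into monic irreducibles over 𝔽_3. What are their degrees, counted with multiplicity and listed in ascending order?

1, 1, 3

Write g(α) = α⁵ + α⁴ + α² + α - 1.
Roots in 𝔽_3: g(0) = 2; g(1) = 0 → root; g(2) = 2.
Linear factors from roots: (α - 1).
Complete factorization: g(α) = (α - 1)^2·(α³ - α - 1).
Factor degrees with multiplicity: 1 + 1 + 3 = 5.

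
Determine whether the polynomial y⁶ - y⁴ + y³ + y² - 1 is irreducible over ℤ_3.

Write P(y) = y⁶ - y⁴ + y³ + y² - 1.
Check for roots in ℤ_3: P(0) = 2; P(1) = 1; P(2) = 2.
No roots, so no linear factors.
Monic irreducibles of degree 2 over GF(3): y² + 1, y² + y - 1, y² - y - 1.
None of them divide P (all give nonzero remainder).
Degree-3 irreducible divisors: test the 8 monic irreducibles of degree 3 over GF(3).
None of them divide P (all give nonzero remainder).
No irreducible factor of degree ≤ 3 exists, so P is irreducible over GF(3).

Yes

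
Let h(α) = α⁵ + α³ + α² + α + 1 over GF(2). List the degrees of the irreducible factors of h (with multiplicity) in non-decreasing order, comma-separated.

5

Roots in GF(2): h(0) = 1; h(1) = 1.
Complete factorization: h(α) = (α⁵ + α³ + α² + α + 1).
Factor degrees with multiplicity: 5 = 5.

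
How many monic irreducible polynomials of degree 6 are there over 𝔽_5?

2580

x^(5^6) − x is the product of all monic irreducibles of degree dividing 6; Möbius inversion gives N = (1/6) Σ μ(6/d)·5^d.
Divisors of 6: 1, 2, 3, 6; μ(6/d) for each: 1, -1, -1, 1.
Σ = 5^1 − 5^2 − 5^3 + 5^6 = 15480.
N = 15480/6 = 2580.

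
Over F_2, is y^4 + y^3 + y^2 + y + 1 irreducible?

Write f(y) = y^4 + y^3 + y^2 + y + 1.
Check for roots in F_2: f(0) = 1; f(1) = 1.
No roots, so no linear factors.
Monic irreducibles of degree 2 over GF(2): y^2 + y + 1.
None of them divide f (all give nonzero remainder).
No irreducible factor of degree ≤ 2 exists, so f is irreducible over GF(2).

Yes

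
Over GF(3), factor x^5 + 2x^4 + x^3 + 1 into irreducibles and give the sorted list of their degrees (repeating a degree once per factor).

2, 3

Write g(x) = x^5 + 2x^4 + x^3 + 1.
Roots in GF(3): g(0) = 1; g(1) = 2; g(2) = 1.
Complete factorization: g(x) = (x^2 + 1)·(x^3 + 2x^2 + 1).
Factor degrees with multiplicity: 2 + 3 = 5.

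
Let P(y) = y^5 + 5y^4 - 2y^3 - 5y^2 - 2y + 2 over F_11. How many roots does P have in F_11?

Evaluate at each of the 11 elements of F_11:
P(0) = 2; P(1) = 10; P(2) = 8; P(3) = 6; P(4) = 0 → root; P(5) = 4; P(6) = 5; P(7) = 6; P(8) = 3; P(9) = 6; P(10) = 5.
Roots: {4}.

1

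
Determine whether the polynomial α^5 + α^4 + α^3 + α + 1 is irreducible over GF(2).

Write h(α) = α^5 + α^4 + α^3 + α + 1.
Check for roots in GF(2): h(0) = 1; h(1) = 1.
No roots, so no linear factors.
Monic irreducibles of degree 2 over GF(2): α^2 + α + 1.
None of them divide h (all give nonzero remainder).
No irreducible factor of degree ≤ 2 exists, so h is irreducible over GF(2).

Yes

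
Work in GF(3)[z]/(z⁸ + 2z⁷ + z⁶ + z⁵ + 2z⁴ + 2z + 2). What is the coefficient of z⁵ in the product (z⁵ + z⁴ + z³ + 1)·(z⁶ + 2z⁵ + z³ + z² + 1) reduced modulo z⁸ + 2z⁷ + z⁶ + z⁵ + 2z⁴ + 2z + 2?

Multiply in GF(3)[z]: (z⁵ + z⁴ + z³ + 1)·(z⁶ + 2z⁵ + z³ + z² + 1) = z¹¹ + 2z⁷ + z⁵ + z⁴ + 2z³ + z² + 1.
Reduce using z⁸ ≡ z⁷ + 2z⁶ + 2z⁵ + z⁴ + z + 1 (mod z⁸ + 2z⁷ + z⁶ + z⁵ + 2z⁴ + 2z + 2).
Reduced: z³ + 2z² + z + 2.

0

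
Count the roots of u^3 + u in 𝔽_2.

Write f(u) = u^3 + u.
Evaluate at each of the 2 elements of 𝔽_2:
f(0) = 0 → root; f(1) = 0 → root.
Roots: {0, 1}.

2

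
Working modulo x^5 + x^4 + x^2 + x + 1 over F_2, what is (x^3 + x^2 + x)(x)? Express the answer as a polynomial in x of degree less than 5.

Multiply in F_2[x]: (x^3 + x^2 + x)·(x) = x^4 + x^3 + x^2.
Reduced: x^4 + x^3 + x^2.

x^4 + x^3 + x^2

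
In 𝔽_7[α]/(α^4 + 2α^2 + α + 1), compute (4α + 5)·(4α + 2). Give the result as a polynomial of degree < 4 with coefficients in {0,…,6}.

2α^2 + 3

Multiply in 𝔽_7[α]: (4α + 5)·(4α + 2) = 2α^2 + 3.
Reduced: 2α^2 + 3.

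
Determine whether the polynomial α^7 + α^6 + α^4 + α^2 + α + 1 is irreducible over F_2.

Write g(α) = α^7 + α^6 + α^4 + α^2 + α + 1.
Check for roots in F_2: g(0) = 1; g(1) = 0 → root.
g(1) = 0, so (α − 1) divides g(α); g is reducible.

No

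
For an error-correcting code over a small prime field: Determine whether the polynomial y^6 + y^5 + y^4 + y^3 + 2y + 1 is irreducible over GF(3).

Write h(y) = y^6 + y^5 + y^4 + y^3 + 2y + 1.
Check for roots in GF(3): h(0) = 1; h(1) = 1; h(2) = 2.
No roots, so no linear factors.
Monic irreducibles of degree 2 over GF(3): y^2 + 1, y^2 + y + 2, y^2 + 2y + 2.
None of them divide h (all give nonzero remainder).
Degree-3 irreducible divisors: test the 8 monic irreducibles of degree 3 over GF(3).
None of them divide h (all give nonzero remainder).
No irreducible factor of degree ≤ 3 exists, so h is irreducible over GF(3).

Yes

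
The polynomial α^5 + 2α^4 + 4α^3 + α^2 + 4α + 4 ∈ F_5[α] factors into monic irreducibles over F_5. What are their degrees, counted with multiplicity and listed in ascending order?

Write f(α) = α^5 + 2α^4 + 4α^3 + α^2 + 4α + 4.
Roots in F_5: f(0) = 4; f(1) = 1; f(2) = 2; f(3) = 3; f(4) = 3.
Complete factorization: f(α) = (α^2 + 2)·(α^3 + 2α^2 + 2α + 2).
Factor degrees with multiplicity: 2 + 3 = 5.

2, 3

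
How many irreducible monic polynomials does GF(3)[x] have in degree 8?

Gauss's count: N_{3}(8) = (1/8) Σ_{d|8} μ(8/d)·3^d.
Divisors of 8: 1, 2, 4, 8; μ(8/d) for each: 0, 0, -1, 1.
Σ = − 3^4 + 3^8 = 6480.
N = 6480/8 = 810.

810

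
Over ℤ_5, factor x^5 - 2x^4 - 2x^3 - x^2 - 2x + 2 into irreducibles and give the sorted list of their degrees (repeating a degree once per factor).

5

Write g(x) = x^5 - 2x^4 - 2x^3 - x^2 - 2x + 2.
Roots in ℤ_5: g(0) = 2; g(1) = 1; g(2) = 3; g(3) = 4; g(4) = 2.
Complete factorization: g(x) = (x^5 - 2x^4 - 2x^3 - x^2 - 2x + 2).
Factor degrees with multiplicity: 5 = 5.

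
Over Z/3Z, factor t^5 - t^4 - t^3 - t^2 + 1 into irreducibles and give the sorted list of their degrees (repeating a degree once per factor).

5

Write h(t) = t^5 - t^4 - t^3 - t^2 + 1.
Roots in Z/3Z: h(0) = 1; h(1) = 2; h(2) = 2.
Complete factorization: h(t) = (t^5 - t^4 - t^3 - t^2 + 1).
Factor degrees with multiplicity: 5 = 5.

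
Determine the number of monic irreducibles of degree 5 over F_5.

The number of monic irreducibles of degree 5 over GF(5) is (1/5)·Σ_{d∣5} μ(5/d) 5^d.
Divisors of 5: 1, 5; μ(5/d) for each: -1, 1.
Σ = − 5^1 + 5^5 = 3120.
N = 3120/5 = 624.

624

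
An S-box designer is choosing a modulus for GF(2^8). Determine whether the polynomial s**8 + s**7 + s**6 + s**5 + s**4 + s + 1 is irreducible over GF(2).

Yes

Write g(s) = s**8 + s**7 + s**6 + s**5 + s**4 + s + 1.
Check for roots in GF(2): g(0) = 1; g(1) = 1.
No roots, so no linear factors.
Monic irreducibles of degree 2 over GF(2): s**2 + s + 1.
None of them divide g (all give nonzero remainder).
Monic irreducibles of degree 3 over GF(2): s**3 + s + 1, s**3 + s**2 + 1.
None of them divide g (all give nonzero remainder).
Monic irreducibles of degree 4 over GF(2): s**4 + s + 1, s**4 + s**3 + 1, s**4 + s**3 + s**2 + s + 1.
None of them divide g (all give nonzero remainder).
No irreducible factor of degree ≤ 4 exists, so g is irreducible over GF(2).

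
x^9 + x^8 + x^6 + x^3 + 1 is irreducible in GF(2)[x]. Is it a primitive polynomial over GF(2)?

Write f(x) = x^9 + x^8 + x^6 + x^3 + 1.
|GF(2^9)^×| = 2^9 − 1 = 511. Prime factorization: 511 = 7·73.
f is primitive ⇔ x has order 511 in GF(2)[x]/(f), i.e. x^(511/q) ≠ 1 for each prime q | 511.
x^(73) mod f = 1
x^(7) mod f = x^7.
Since x^(73) = 1, the order of x divides 73 < 511; not primitive.

No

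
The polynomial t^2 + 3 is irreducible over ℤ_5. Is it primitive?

Write f(t) = t^2 + 3.
|GF(5^2)^×| = 5^2 − 1 = 24. Prime factorization: 24 = 2^3·3.
f is primitive ⇔ t has order 24 in GF(5)[t]/(f), i.e. t^(24/q) ≠ 1 for each prime q | 24.
t^(12) mod f = 4.
t^(8) mod f = 1
Since t^(8) = 1, the order of t divides 8 < 24; not primitive.

No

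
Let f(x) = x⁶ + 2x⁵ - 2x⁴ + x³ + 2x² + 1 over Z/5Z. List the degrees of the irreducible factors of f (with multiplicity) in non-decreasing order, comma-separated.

Roots in Z/5Z: f(0) = 1; f(1) = 0 → root; f(2) = 3; f(3) = 4; f(4) = 4.
Linear factors from roots: (x - 1).
Complete factorization: f(x) = (x - 1)^2·(x² - 2)·(x² - x + 2).
Factor degrees with multiplicity: 1 + 1 + 2 + 2 = 6.

1, 1, 2, 2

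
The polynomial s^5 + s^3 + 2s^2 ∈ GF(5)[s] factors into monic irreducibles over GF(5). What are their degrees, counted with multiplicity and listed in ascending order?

Write g(s) = s^5 + s^3 + 2s^2.
Roots in GF(5): g(0) = 0 → root; g(1) = 4; g(2) = 3; g(3) = 3; g(4) = 0 → root.
Linear factors from roots: (s), (s + 1).
Complete factorization: g(s) = (s + 1)·(s)^2·(s^2 - s + 2).
Factor degrees with multiplicity: 1 + 1 + 1 + 2 = 5.

1, 1, 1, 2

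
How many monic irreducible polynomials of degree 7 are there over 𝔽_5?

x^(5^7) − x is the product of all monic irreducibles of degree dividing 7; Möbius inversion gives N = (1/7) Σ μ(7/d)·5^d.
Divisors of 7: 1, 7; μ(7/d) for each: -1, 1.
Σ = − 5^1 + 5^7 = 78120.
N = 78120/7 = 11160.

11160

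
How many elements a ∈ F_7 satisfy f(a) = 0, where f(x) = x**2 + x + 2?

Evaluate at each of the 7 elements of F_7:
f(0) = 2; f(1) = 4; f(2) = 1; f(3) = 0 → root; f(4) = 1; f(5) = 4; f(6) = 2.
Roots: {3}.

1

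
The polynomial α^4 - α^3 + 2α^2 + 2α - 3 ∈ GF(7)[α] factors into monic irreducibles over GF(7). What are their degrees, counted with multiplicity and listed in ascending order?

4

Write g(α) = α^4 - α^3 + 2α^2 + 2α - 3.
Complete factorization: g(α) = (α^4 - α^3 + 2α^2 + 2α - 3).
Factor degrees with multiplicity: 4 = 4.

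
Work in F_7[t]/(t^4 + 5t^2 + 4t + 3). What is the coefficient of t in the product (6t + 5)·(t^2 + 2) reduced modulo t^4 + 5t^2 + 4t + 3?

Multiply in F_7[t]: (6t + 5)·(t^2 + 2) = 6t^3 + 5t^2 + 5t + 3.
Reduced: 6t^3 + 5t^2 + 5t + 3.

5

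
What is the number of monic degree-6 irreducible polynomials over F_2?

Gauss's count: N_{2}(6) = (1/6) Σ_{d|6} μ(6/d)·2^d.
Divisors of 6: 1, 2, 3, 6; μ(6/d) for each: 1, -1, -1, 1.
Σ = 2^1 − 2^2 − 2^3 + 2^6 = 54.
N = 54/6 = 9.

9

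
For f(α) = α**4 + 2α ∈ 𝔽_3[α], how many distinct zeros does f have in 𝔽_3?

2

Evaluate at each of the 3 elements of 𝔽_3:
f(0) = 0 → root; f(1) = 0 → root; f(2) = 2.
Roots: {0, 1}.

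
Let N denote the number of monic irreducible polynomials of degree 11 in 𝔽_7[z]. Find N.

179756976

By the necklace-counting formula, N_7(11) = (1/11) Σ_{d|11} μ(11/d)·7^d.
Divisors of 11: 1, 11; μ(11/d) for each: -1, 1.
Σ = − 7^1 + 7^11 = 1977326736.
N = 1977326736/11 = 179756976.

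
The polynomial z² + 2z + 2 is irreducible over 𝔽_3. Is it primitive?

Yes

Write f(z) = z² + 2z + 2.
|GF(3^2)^×| = 3^2 − 1 = 8. Prime factorization: 8 = 2^3.
f is primitive ⇔ z has order 8 in GF(3)[z]/(f), i.e. z^(8/q) ≠ 1 for each prime q | 8.
z^(4) mod f = 2.
None equal 1, so z has full order 8; f is primitive.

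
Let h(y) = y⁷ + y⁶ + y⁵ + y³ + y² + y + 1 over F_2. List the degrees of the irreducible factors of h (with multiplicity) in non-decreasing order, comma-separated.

Roots in F_2: h(0) = 1; h(1) = 1.
Complete factorization: h(y) = (y⁷ + y⁶ + y⁵ + y³ + y² + y + 1).
Factor degrees with multiplicity: 7 = 7.

7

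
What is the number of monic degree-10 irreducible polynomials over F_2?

99

Gauss's count: N_{2}(10) = (1/10) Σ_{d|10} μ(10/d)·2^d.
Divisors of 10: 1, 2, 5, 10; μ(10/d) for each: 1, -1, -1, 1.
Σ = 2^1 − 2^2 − 2^5 + 2^10 = 990.
N = 990/10 = 99.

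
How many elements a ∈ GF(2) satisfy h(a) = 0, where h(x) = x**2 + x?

Evaluate at each of the 2 elements of GF(2):
h(0) = 0 → root; h(1) = 0 → root.
Roots: {0, 1}.

2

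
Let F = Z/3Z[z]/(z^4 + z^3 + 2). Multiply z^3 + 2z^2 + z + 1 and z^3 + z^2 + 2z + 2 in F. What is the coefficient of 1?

Multiply in Z/3Z[z]: (z^3 + 2z^2 + z + 1)·(z^3 + z^2 + 2z + 2) = z^6 + 2z^4 + 2z^3 + z^2 + z + 2.
Reduce using z^4 ≡ 2z^3 + 1 (mod z^4 + z^3 + 2).
Reduced: 2z^3 + 2z^2 + 2.

2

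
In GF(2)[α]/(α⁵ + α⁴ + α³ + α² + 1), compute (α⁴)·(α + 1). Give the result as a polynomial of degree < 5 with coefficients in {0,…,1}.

Multiply in GF(2)[α]: (α⁴)·(α + 1) = α⁵ + α⁴.
Reduce using α⁵ ≡ α⁴ + α³ + α² + 1 (mod α⁵ + α⁴ + α³ + α² + 1).
Reduced: α³ + α² + 1.

α^3 + α^2 + 1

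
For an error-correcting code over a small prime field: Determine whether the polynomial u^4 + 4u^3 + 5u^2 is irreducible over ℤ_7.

No

Write h(u) = u^4 + 4u^3 + 5u^2.
Check for roots in ℤ_7: h(0) = 0 → root; h(1) = 3; h(2) = 5; h(3) = 3; h(4) = 4; h(5) = 4; h(6) = 2.
h(0) = 0, so (u) divides h(u); h is reducible.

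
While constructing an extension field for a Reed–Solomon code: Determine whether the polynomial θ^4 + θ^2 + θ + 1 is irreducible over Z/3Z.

Yes

Write m(θ) = θ^4 + θ^2 + θ + 1.
Check for roots in Z/3Z: m(0) = 1; m(1) = 1; m(2) = 2.
No roots, so no linear factors.
Monic irreducibles of degree 2 over GF(3): θ^2 + 1, θ^2 + θ - 1, θ^2 - θ - 1.
None of them divide m (all give nonzero remainder).
No irreducible factor of degree ≤ 2 exists, so m is irreducible over GF(3).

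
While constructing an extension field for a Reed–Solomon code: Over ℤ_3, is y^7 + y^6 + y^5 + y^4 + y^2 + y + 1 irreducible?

Write m(y) = y^7 + y^6 + y^5 + y^4 + y^2 + y + 1.
Check for roots in ℤ_3: m(0) = 1; m(1) = 1; m(2) = 1.
No roots, so no linear factors.
Monic irreducibles of degree 2 over GF(3): y^2 + 1, y^2 + y - 1, y^2 - y - 1.
None of them divide m (all give nonzero remainder).
Degree-3 irreducible divisors: test the 8 monic irreducibles of degree 3 over GF(3).
None of them divide m (all give nonzero remainder).
No irreducible factor of degree ≤ 3 exists, so m is irreducible over GF(3).

Yes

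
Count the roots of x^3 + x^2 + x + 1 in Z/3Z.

1

Write P(x) = x^3 + x^2 + x + 1.
Evaluate at each of the 3 elements of Z/3Z:
P(0) = 1; P(1) = 1; P(2) = 0 → root.
Roots: {2}.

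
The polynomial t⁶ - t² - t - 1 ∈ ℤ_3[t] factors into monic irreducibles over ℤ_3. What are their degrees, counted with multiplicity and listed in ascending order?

Write f(t) = t⁶ - t² - t - 1.
Roots in ℤ_3: f(0) = 2; f(1) = 1; f(2) = 0 → root.
Linear factors from roots: (t + 1).
Complete factorization: f(t) = (t + 1)·(t² - t - 1)·(t³ - t + 1).
Factor degrees with multiplicity: 1 + 2 + 3 = 6.

1, 2, 3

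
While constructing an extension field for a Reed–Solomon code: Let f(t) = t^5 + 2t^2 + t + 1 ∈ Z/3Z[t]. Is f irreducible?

Yes

Check for roots in Z/3Z: f(0) = 1; f(1) = 2; f(2) = 1.
No roots, so no linear factors.
Monic irreducibles of degree 2 over GF(3): t^2 + 1, t^2 + t + 2, t^2 + 2t + 2.
None of them divide f (all give nonzero remainder).
No irreducible factor of degree ≤ 2 exists, so f is irreducible over GF(3).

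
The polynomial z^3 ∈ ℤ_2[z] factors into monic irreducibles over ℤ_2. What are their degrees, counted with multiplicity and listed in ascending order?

Write f(z) = z^3.
Roots in ℤ_2: f(0) = 0 → root; f(1) = 1.
Linear factors from roots: (z).
Complete factorization: f(z) = (z)^3.
Factor degrees with multiplicity: 1 + 1 + 1 = 3.

1, 1, 1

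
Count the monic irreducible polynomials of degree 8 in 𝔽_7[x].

x^(7^8) − x is the product of all monic irreducibles of degree dividing 8; Möbius inversion gives N = (1/8) Σ μ(8/d)·7^d.
Divisors of 8: 1, 2, 4, 8; μ(8/d) for each: 0, 0, -1, 1.
Σ = − 7^4 + 7^8 = 5762400.
N = 5762400/8 = 720300.

720300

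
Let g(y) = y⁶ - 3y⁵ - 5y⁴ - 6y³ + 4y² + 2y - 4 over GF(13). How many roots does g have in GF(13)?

Evaluate at each of the 13 elements of GF(13):
g(0) = 9; g(1) = 2; g(2) = 12; g(3) = 4; g(4) = 0 → root; g(5) = 11; g(6) = 0 → root; g(7) = 6; g(8) = 0 → root; g(9) = 6; g(10) = 6; g(11) = 6; g(12) = 3.
Roots: {4, 6, 8}.

3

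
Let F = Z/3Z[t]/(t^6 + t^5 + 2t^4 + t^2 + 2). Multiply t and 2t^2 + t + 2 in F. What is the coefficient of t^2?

1

Multiply in Z/3Z[t]: (t)·(2t^2 + t + 2) = 2t^3 + t^2 + 2t.
Reduced: 2t^3 + t^2 + 2t.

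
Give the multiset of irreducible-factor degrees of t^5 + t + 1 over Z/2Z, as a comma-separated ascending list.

2, 3

Write h(t) = t^5 + t + 1.
Roots in Z/2Z: h(0) = 1; h(1) = 1.
Complete factorization: h(t) = (t^2 + t + 1)·(t^3 + t^2 + 1).
Factor degrees with multiplicity: 2 + 3 = 5.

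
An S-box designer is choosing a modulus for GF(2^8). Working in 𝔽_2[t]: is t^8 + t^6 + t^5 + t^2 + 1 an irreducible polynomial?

Write g(t) = t^8 + t^6 + t^5 + t^2 + 1.
Check for roots in 𝔽_2: g(0) = 1; g(1) = 1.
No roots, so no linear factors.
Monic irreducibles of degree 2 over GF(2): t^2 + t + 1.
None of them divide g (all give nonzero remainder).
Monic irreducibles of degree 3 over GF(2): t^3 + t + 1, t^3 + t^2 + 1.
None of them divide g (all give nonzero remainder).
Monic irreducibles of degree 4 over GF(2): t^4 + t + 1, t^4 + t^3 + 1, t^4 + t^3 + t^2 + t + 1.
None of them divide g (all give nonzero remainder).
No irreducible factor of degree ≤ 4 exists, so g is irreducible over GF(2).

Yes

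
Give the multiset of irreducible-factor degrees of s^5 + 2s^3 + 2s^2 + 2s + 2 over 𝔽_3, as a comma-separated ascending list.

1, 4

Write f(s) = s^5 + 2s^3 + 2s^2 + 2s + 2.
Roots in 𝔽_3: f(0) = 2; f(1) = 0 → root; f(2) = 2.
Linear factors from roots: (s + 2).
Complete factorization: f(s) = (s + 2)·(s^4 + s^3 + 2s + 1).
Factor degrees with multiplicity: 1 + 4 = 5.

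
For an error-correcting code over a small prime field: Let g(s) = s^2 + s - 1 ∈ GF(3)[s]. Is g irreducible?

Yes

Check for roots in GF(3): g(0) = 2; g(1) = 1; g(2) = 2.
No roots. A degree-2 polynomial over a field with no linear factor is irreducible.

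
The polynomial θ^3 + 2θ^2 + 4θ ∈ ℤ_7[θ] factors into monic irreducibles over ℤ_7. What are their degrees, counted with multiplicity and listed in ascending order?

Write f(θ) = θ^3 + 2θ^2 + 4θ.
Linear factors from roots: (θ), (θ + 6), (θ + 3).
Complete factorization: f(θ) = (θ)·(θ + 3)·(θ + 6).
Factor degrees with multiplicity: 1 + 1 + 1 = 3.

1, 1, 1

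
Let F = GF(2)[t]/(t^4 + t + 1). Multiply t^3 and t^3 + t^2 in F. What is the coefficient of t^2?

Multiply in GF(2)[t]: (t^3)·(t^3 + t^2) = t^6 + t^5.
Reduce using t^4 ≡ t + 1 (mod t^4 + t + 1).
Reduced: t^3 + t.

0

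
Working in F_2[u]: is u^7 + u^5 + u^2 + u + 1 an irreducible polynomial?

Write P(u) = u^7 + u^5 + u^2 + u + 1.
Check for roots in F_2: P(0) = 1; P(1) = 1.
No roots, so no linear factors.
Monic irreducibles of degree 2 over GF(2): u^2 + u + 1.
None of them divide P (all give nonzero remainder).
Monic irreducibles of degree 3 over GF(2): u^3 + u + 1, u^3 + u^2 + 1.
None of them divide P (all give nonzero remainder).
No irreducible factor of degree ≤ 3 exists, so P is irreducible over GF(2).

Yes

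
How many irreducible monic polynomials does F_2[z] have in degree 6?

9

By the necklace-counting formula, N_2(6) = (1/6) Σ_{d|6} μ(6/d)·2^d.
Divisors of 6: 1, 2, 3, 6; μ(6/d) for each: 1, -1, -1, 1.
Σ = 2^1 − 2^2 − 2^3 + 2^6 = 54.
N = 54/6 = 9.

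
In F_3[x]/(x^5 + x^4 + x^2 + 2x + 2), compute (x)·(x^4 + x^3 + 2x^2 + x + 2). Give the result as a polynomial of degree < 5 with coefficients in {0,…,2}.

2x^3 + 1

Multiply in F_3[x]: (x)·(x^4 + x^3 + 2x^2 + x + 2) = x^5 + x^4 + 2x^3 + x^2 + 2x.
Reduce using x^5 ≡ 2x^4 + 2x^2 + x + 1 (mod x^5 + x^4 + x^2 + 2x + 2).
Reduced: 2x^3 + 1.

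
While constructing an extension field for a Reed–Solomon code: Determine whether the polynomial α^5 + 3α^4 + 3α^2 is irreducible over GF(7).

Write f(α) = α^5 + 3α^4 + 3α^2.
Check for roots in GF(7): f(0) = 0 → root; f(1) = 0 → root; f(2) = 1; f(3) = 2; f(4) = 6; f(5) = 0 → root; f(6) = 5.
f(0) = 0, so (α) divides f(α); f is reducible.

No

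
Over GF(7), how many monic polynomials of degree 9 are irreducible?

4483696

x^(7^9) − x is the product of all monic irreducibles of degree dividing 9; Möbius inversion gives N = (1/9) Σ μ(9/d)·7^d.
Divisors of 9: 1, 3, 9; μ(9/d) for each: 0, -1, 1.
Σ = − 7^3 + 7^9 = 40353264.
N = 40353264/9 = 4483696.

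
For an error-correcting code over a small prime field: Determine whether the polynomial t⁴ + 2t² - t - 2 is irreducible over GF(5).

Write f(t) = t⁴ + 2t² - t - 2.
Check for roots in GF(5): f(0) = 3; f(1) = 0 → root; f(2) = 0 → root; f(3) = 4; f(4) = 2.
f(1) = 0, so (t − 1) divides f(t); f is reducible.

No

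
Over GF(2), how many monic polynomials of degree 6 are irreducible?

By the necklace-counting formula, N_2(6) = (1/6) Σ_{d|6} μ(6/d)·2^d.
Divisors of 6: 1, 2, 3, 6; μ(6/d) for each: 1, -1, -1, 1.
Σ = 2^1 − 2^2 − 2^3 + 2^6 = 54.
N = 54/6 = 9.

9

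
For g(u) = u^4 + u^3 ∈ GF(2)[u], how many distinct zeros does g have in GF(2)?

2

Evaluate at each of the 2 elements of GF(2):
g(0) = 0 → root; g(1) = 0 → root.
Roots: {0, 1}.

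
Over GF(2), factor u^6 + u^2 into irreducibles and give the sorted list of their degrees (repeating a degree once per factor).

1, 1, 1, 1, 1, 1

Write h(u) = u^6 + u^2.
Roots in GF(2): h(0) = 0 → root; h(1) = 0 → root.
Linear factors from roots: (u), (u + 1).
Complete factorization: h(u) = (u)^2·(u + 1)^4.
Factor degrees with multiplicity: 1 + 1 + 1 + 1 + 1 + 1 = 6.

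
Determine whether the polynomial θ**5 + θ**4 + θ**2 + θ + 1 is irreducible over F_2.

Yes

Write m(θ) = θ**5 + θ**4 + θ**2 + θ + 1.
Check for roots in F_2: m(0) = 1; m(1) = 1.
No roots, so no linear factors.
Monic irreducibles of degree 2 over GF(2): θ**2 + θ + 1.
None of them divide m (all give nonzero remainder).
No irreducible factor of degree ≤ 2 exists, so m is irreducible over GF(2).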